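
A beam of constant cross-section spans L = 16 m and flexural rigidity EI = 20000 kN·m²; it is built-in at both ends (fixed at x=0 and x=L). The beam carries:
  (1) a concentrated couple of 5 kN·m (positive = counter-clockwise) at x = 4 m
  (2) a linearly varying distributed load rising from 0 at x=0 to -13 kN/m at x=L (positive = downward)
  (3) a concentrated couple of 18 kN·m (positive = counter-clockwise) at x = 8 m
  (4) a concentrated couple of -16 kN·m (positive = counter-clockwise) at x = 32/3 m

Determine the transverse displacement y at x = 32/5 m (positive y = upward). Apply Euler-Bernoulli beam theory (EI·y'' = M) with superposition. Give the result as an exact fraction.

y(32/5) = 18178727/351562500 m

Load 1 — applied couple M₀=5 kN·m at a=4 m (b=L-a=12):
  y_1 = (R_Ax³/6 - M_Ax²/2 - M₀(x-a)²/2)/EI  [x>a] with R_A=45/128, M_A=-15/16 = ((45/128)·(32/5)³/6 - (-15/16)·(32/5)²/2 - 5·((32/5)-4)²/2)/20000 = 63/62500 m
Load 2 — triangular load w₀=-13 kN/m (0→w₀ over full span):
  y_2 = -w₀x²(L-x)²(x+2L)/(120LEI) = -(-13)·(32/5)²·(16-(32/5))²·((32/5)+2·16)/(120·16·20000) = 479232/9765625 m
Load 3 — applied couple M₀=18 kN·m at a=8 m (b=L-a=8):
  y_3 = (R_Ax³/6 - M_Ax²/2)/EI  [x≤a] with R_A=27/16, M_A=9/2 = ((27/16)·(32/5)³/6 - (9/2)·(32/5)²/2)/20000 = -72/78125 m
Load 4 — applied couple M₀=-16 kN·m at a=32/3 m (b=L-a=16/3):
  y_4 = (R_Ax³/6 - M_Ax²/2)/EI  [x≤a] with R_A=-4/3, M_A=-16/3 = ((-4/3)·(32/5)³/6 - (-16/3)·(32/5)²/2)/20000 = 1792/703125 m
Superposition: y = Σ y_i = 18178727/351562500 m ≈ 0.051708 m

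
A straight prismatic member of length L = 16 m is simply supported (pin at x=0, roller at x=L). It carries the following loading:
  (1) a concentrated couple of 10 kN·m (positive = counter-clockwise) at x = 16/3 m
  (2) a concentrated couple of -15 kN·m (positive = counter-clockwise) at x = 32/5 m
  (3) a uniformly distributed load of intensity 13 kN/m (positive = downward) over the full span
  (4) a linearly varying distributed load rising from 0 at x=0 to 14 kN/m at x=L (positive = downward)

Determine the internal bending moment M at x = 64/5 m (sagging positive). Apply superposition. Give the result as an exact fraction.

M(64/5) = 54909/125 kN·m

Load 1 — applied couple M₀=10 kN·m at a=16/3 m (b=L-a=32/3):
  M_1 = M₀x/L - M₀  [x>a] = 10·(64/5)/16 - 10 = -2 kN·m
Load 2 — applied couple M₀=-15 kN·m at a=32/5 m (b=L-a=48/5):
  M_2 = M₀x/L - M₀  [x>a] = (-15)·(64/5)/16 - (-15) = 3 kN·m
Load 3 — uniform load w=13 kN/m over full span:
  M_3 = wx(L-x)/2 = 13·(64/5)·(16-(64/5))/2 = 6656/25 kN·m
Load 4 — triangular load w₀=14 kN/m (0→w₀ over full span):
  M_4 = w₀Lx/6 - w₀x³/(6L) = 14·16·(64/5)/6 - 14·(64/5)³/(6·16) = 21504/125 kN·m
Superposition: M = Σ M_i = 54909/125 kN·m ≈ 439.272000 kN·m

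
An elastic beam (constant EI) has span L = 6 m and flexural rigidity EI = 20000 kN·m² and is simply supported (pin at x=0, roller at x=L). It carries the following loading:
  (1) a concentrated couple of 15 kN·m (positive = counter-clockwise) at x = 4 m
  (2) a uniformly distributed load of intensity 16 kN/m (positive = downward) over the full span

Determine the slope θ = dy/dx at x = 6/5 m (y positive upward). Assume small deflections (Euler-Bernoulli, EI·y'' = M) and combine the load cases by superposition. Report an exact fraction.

θ(6/5) = -15281/2500000 rad

Load 1 — applied couple M₀=15 kN·m at a=4 m (b=L-a=2):
  θ_1 = (M₀x²/(2L)+C₁)/EI  [x≤a] with C₁=M₀(3b²-L²)/(6L)=-10 = (15·(6/5)²/(2·6)+(-10))/20000 = -41/100000 rad
Load 2 — uniform load w=16 kN/m over full span:
  θ_2 = -w(L³-6Lx²+4x³)/(24EI) = -16·(6³-6·6·(6/5)²+4·(6/5)³)/(24·20000) = -891/156250 rad
Superposition: θ = Σ θ_i = -15281/2500000 rad ≈ -0.006112 rad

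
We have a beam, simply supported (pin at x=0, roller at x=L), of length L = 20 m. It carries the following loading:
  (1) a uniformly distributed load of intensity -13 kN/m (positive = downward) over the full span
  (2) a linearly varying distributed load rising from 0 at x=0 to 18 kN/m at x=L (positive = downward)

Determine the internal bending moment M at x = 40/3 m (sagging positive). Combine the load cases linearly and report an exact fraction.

Load 1 — uniform load w=-13 kN/m over full span:
  M_1 = wx(L-x)/2 = (-13)·(40/3)·(20-(40/3))/2 = -5200/9 kN·m
Load 2 — triangular load w₀=18 kN/m (0→w₀ over full span):
  M_2 = w₀Lx/6 - w₀x³/(6L) = 18·20·(40/3)/6 - 18·(40/3)³/(6·20) = 4000/9 kN·m
Superposition: M = Σ M_i = -400/3 kN·m ≈ -133.333333 kN·m

M(40/3) = -400/3 kN·m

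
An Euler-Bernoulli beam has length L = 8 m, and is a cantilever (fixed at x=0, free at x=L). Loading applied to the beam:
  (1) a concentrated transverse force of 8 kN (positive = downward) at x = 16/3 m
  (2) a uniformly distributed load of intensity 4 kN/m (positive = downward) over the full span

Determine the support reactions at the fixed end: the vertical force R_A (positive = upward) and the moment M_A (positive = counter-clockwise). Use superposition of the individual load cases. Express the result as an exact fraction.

R_A = 40 kN, M_A = 512/3 kN·m

Load 1 — point force P=8 kN at a=16/3 m (b=L-a=8/3):
  R_A = P = 8 kN
  M_A = Pa = 8·(16/3) = 128/3 kN·m
Load 2 — uniform load w=4 kN/m over full span:
  R_A = wL = 4·8 = 32 kN
  M_A = wL²/2 = 4·8²/2 = 128 kN·m
Superposition: R_A = 40 kN, M_A = 512/3 kN·m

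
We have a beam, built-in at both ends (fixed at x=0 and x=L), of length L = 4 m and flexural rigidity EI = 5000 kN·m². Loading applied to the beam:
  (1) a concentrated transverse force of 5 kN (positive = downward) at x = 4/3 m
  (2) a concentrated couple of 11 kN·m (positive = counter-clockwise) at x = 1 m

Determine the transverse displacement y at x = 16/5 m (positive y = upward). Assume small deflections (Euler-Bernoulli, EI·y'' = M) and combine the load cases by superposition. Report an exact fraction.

Load 1 — point force P=5 kN at a=4/3 m (b=L-a=8/3):
  y_1 = -Pa²(L-x)²(3bL-(3b+a)(L-x))/(6L³EI)  [x>a] = -5·(4/3)²·(4-(16/5))²·(3·(8/3)·4-(3·(8/3)+(4/3))·(4-(16/5)))/(6·4³·5000) = -92/1265625 m
Load 2 — applied couple M₀=11 kN·m at a=1 m (b=L-a=3):
  y_2 = (R_Ax³/6 - M_Ax²/2 - M₀(x-a)²/2)/EI  [x>a] with R_A=99/32, M_A=-33/16 = ((99/32)·(16/5)³/6 - (-33/16)·(16/5)²/2 - 11·((16/5)-1)²/2)/5000 = 209/1250000 m
Superposition: y = Σ y_i = 9569/101250000 m ≈ 0.000095 m

y(16/5) = 9569/101250000 m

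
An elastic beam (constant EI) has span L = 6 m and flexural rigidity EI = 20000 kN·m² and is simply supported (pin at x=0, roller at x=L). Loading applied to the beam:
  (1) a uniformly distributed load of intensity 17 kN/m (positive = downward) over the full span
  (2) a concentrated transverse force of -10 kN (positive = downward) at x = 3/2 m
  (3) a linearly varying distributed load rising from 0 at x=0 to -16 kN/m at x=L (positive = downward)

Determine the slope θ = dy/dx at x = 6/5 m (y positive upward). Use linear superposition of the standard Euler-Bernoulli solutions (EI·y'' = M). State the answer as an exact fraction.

θ(6/5) = -509781/200000000 rad

Load 1 — uniform load w=17 kN/m over full span:
  θ_1 = -w(L³-6Lx²+4x³)/(24EI) = -17·(6³-6·6·(6/5)²+4·(6/5)³)/(24·20000) = -15147/2500000 rad
Load 2 — point force P=-10 kN at a=3/2 m (b=L-a=9/2):
  θ_2 = -Pb(L²-b²-3x²)/(6LEI)  [x≤a] = -(-10)·(9/2)·(6²-(9/2)²-3·(6/5)²)/(6·6·20000) = 1143/1600000 rad
Load 3 — triangular load w₀=-16 kN/m (0→w₀ over full span):
  θ_3 = -w₀(7L⁴-30L²x²+15x⁴)/(360LEI) = -(-16)·(7·6⁴-30·6²·(6/5)²+15·(6/5)⁴)/(360·6·20000) = 1092/390625 rad
Superposition: θ = Σ θ_i = -509781/200000000 rad ≈ -0.002549 rad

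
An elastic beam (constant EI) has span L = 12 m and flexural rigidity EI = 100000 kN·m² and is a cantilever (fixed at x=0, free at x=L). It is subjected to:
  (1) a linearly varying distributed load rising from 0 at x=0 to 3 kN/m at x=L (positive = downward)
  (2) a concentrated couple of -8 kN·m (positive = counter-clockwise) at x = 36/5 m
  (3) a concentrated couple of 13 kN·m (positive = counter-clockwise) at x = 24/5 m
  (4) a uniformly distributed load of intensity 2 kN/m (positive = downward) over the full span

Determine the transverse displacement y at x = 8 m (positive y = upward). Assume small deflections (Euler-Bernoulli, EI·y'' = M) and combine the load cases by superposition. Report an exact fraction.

Load 1 — triangular load w₀=3 kN/m (0→w₀ over full span):
  y_1 = (w₀Lx³/12-w₀L²x²/6-w₀x⁵/(120L))/EI = (3·12·8³/12-3·12²·8²/6-3·8⁵/(120·12))/100000 = -1472/46875 m
Load 2 — applied couple M₀=-8 kN·m at a=36/5 m (b=L-a=24/5):
  y_2 = M₀a(2x-a)/(2EI)  [x>a] = (-8)·(36/5)·(2·8-(36/5))/(2·100000) = -198/78125 m
Load 3 — applied couple M₀=13 kN·m at a=24/5 m (b=L-a=36/5):
  y_3 = M₀a(2x-a)/(2EI)  [x>a] = 13·(24/5)·(2·8-(24/5))/(2·100000) = 273/78125 m
Load 4 — uniform load w=2 kN/m over full span:
  y_4 = -wx²(x²-4Lx+6L²)/(24EI) = -2·8²·(8²-4·12·8+6·12²)/(24·100000) = -272/9375 m
Superposition: y = Σ y_i = -929/15625 m ≈ -0.059456 m

y(8) = -929/15625 m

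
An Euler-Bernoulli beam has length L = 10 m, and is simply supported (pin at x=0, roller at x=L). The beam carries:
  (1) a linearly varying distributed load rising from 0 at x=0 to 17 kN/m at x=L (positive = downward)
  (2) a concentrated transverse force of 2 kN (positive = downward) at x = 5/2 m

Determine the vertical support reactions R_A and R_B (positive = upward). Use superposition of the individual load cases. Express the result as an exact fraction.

Load 1 — triangular load w₀=17 kN/m (0→w₀ over full span):
  R_A = w₀L/6 = 17·10/6 = 85/3 kN
  R_B = w₀L/3 = 17·10/3 = 170/3 kN
Load 2 — point force P=2 kN at a=5/2 m (b=L-a=15/2):
  R_A = Pb/L = 2·(15/2)/10 = 3/2 kN
  R_B = Pa/L = 2·(5/2)/10 = 1/2 kN
Superposition: R_A = 179/6 kN, R_B = 343/6 kN

R_A = 179/6 kN, R_B = 343/6 kN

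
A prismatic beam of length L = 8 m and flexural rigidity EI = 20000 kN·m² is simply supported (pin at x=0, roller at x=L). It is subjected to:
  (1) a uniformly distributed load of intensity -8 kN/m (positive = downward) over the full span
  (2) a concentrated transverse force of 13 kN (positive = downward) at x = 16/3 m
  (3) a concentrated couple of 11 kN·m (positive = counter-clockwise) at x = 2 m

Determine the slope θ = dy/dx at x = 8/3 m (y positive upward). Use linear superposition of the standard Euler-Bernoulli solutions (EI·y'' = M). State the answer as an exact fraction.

θ(8/3) = 20779/6480000 rad

Load 1 — uniform load w=-8 kN/m over full span:
  θ_1 = -w(L³-6Lx²+4x³)/(24EI) = -(-8)·(8³-6·8·(8/3)²+4·(8/3)³)/(24·20000) = 208/50625 rad
Load 2 — point force P=13 kN at a=16/3 m (b=L-a=8/3):
  θ_2 = -Pb(L²-b²-3x²)/(6LEI)  [x≤a] = -13·(8/3)·(8²-(8/3)²-3·(8/3)²)/(6·8·20000) = -13/10125 rad
Load 3 — applied couple M₀=11 kN·m at a=2 m (b=L-a=6):
  θ_3 = (M₀x²/(2L)-M₀(x-a)+C₁)/EI  [x>a] with C₁=M₀(3b²-L²)/(6L)=121/12 = (11·(8/3)²/(2·8)-11·((8/3)-2)+(121/12))/20000 = 11/28800 rad
Superposition: θ = Σ θ_i = 20779/6480000 rad ≈ 0.003207 rad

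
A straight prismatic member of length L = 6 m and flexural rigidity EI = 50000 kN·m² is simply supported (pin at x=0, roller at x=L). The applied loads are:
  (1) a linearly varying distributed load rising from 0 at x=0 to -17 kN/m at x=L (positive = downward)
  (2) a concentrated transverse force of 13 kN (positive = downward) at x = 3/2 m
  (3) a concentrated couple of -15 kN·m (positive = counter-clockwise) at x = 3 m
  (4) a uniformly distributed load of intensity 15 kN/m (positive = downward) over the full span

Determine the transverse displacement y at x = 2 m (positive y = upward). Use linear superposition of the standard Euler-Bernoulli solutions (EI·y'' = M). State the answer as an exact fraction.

y(2) = -1921/720000 m

Load 1 — triangular load w₀=-17 kN/m (0→w₀ over full span):
  y_1 = -w₀x(7L⁴-10L²x²+3x⁴)/(360LEI) = -(-17)·2·(7·6⁴-10·6²·2²+3·2⁴)/(360·6·50000) = 68/28125 m
Load 2 — point force P=13 kN at a=3/2 m (b=L-a=9/2):
  y_2 = -Pa(L-x)(2Lx-a²-x²)/(6LEI)  [x>a] = -13·(3/2)·(6-2)·(2·6·2-(3/2)²-2²)/(6·6·50000) = -923/1200000 m
Load 3 — applied couple M₀=-15 kN·m at a=3 m (b=L-a=3):
  y_3 = (M₀x³/(6L)+C₁x)/EI  [x≤a] with C₁=M₀(3b²-L²)/(6L)=15/4 = ((-15)·2³/(6·6)+(15/4)·2)/50000 = 1/12000 m
Load 4 — uniform load w=15 kN/m over full span:
  y_4 = -wx(L³-2Lx²+x³)/(24EI) = -15·2·(6³-2·6·2²+2³)/(24·50000) = -11/2500 m
Superposition: y = Σ y_i = -1921/720000 m ≈ -0.002668 m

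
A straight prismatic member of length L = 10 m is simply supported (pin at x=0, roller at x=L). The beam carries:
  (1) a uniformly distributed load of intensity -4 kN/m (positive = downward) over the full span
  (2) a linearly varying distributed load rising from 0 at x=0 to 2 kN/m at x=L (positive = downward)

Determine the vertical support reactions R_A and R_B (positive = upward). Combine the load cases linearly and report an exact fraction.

Load 1 — uniform load w=-4 kN/m over full span:
  R_A = wL/2 = (-4)·10/2 = -20 kN
  R_B = wL/2 = (-4)·10/2 = -20 kN
Load 2 — triangular load w₀=2 kN/m (0→w₀ over full span):
  R_A = w₀L/6 = 2·10/6 = 10/3 kN
  R_B = w₀L/3 = 2·10/3 = 20/3 kN
Superposition: R_A = -50/3 kN, R_B = -40/3 kN

R_A = -50/3 kN, R_B = -40/3 kN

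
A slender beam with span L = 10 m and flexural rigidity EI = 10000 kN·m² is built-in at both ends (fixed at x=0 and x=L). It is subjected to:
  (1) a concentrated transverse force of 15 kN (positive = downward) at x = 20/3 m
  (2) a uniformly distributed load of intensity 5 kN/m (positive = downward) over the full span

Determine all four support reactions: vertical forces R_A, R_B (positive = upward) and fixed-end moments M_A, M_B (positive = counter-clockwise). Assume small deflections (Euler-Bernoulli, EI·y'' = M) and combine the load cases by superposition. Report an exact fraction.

Load 1 — point force P=15 kN at a=20/3 m (b=L-a=10/3):
  R_A = Pb²(3a+b)/L³ = 15·(10/3)²·(3·(20/3)+(10/3))/10³ = 35/9 kN
  M_A = Pab²/L² = 15·(20/3)·(10/3)²/10² = 100/9 kN·m
  R_B = Pa²(a+3b)/L³ = 15·(20/3)²·((20/3)+3·(10/3))/10³ = 100/9 kN
  M_B = -Pa²b/L² = -15·(20/3)²·(10/3)/10² = -200/9 kN·m
Load 2 — uniform load w=5 kN/m over full span:
  R_A = wL/2 = 5·10/2 = 25 kN
  M_A = wL²/12 = 5·10²/12 = 125/3 kN·m
  R_B = wL/2 = 5·10/2 = 25 kN
  M_B = -wL²/12 = -5·10²/12 = -125/3 kN·m
Superposition: R_A = 260/9 kN, M_A = 475/9 kN·m, R_B = 325/9 kN, M_B = -575/9 kN·m

R_A = 260/9 kN, M_A = 475/9 kN·m, R_B = 325/9 kN, M_B = -575/9 kN·m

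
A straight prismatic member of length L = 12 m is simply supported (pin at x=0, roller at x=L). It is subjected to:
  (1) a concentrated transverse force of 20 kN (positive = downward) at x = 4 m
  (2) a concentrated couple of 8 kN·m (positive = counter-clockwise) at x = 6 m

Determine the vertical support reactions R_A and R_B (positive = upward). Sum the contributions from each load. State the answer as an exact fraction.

Load 1 — point force P=20 kN at a=4 m (b=L-a=8):
  R_A = Pb/L = 20·8/12 = 40/3 kN
  R_B = Pa/L = 20·4/12 = 20/3 kN
Load 2 — applied couple M₀=8 kN·m at a=6 m (b=L-a=6):
  R_A = M₀/L = 8/12 = 2/3 kN
  R_B = -M₀/L = -8/12 = -2/3 kN
Superposition: R_A = 14 kN, R_B = 6 kN

R_A = 14 kN, R_B = 6 kN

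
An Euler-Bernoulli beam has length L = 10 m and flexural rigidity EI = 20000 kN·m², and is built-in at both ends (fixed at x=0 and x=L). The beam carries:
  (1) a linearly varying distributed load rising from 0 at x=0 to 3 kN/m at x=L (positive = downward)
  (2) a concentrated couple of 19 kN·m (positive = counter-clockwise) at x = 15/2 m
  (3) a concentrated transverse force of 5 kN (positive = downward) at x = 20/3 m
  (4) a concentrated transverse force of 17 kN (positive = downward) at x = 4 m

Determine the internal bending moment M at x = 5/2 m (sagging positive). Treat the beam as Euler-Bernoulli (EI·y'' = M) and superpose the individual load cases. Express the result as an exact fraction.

Load 1 — triangular load w₀=3 kN/m (0→w₀ over full span):
  M_1 = 3w₀Lx/20 - w₀L²/30 - w₀x³/(6L) = 3·3·10·(5/2)/20 - 3·10²/30 - 3·(5/2)³/(6·10) = 15/32 kN·m
Load 2 — applied couple M₀=19 kN·m at a=15/2 m (b=L-a=5/2):
  M_2 = R_Ax - M_A  [x≤a] with R_A=171/80, M_A=95/16 = (171/80)·(5/2) - (95/16) = -19/32 kN·m
Load 3 — point force P=5 kN at a=20/3 m (b=L-a=10/3):
  M_3 = Pb²(3a+b)x/L³ - Pab²/L²  [x≤a] = 5·(10/3)²·(3·(20/3)+(10/3))·(5/2)/10³ - 5·(20/3)·(10/3)²/10² = -25/54 kN·m
Load 4 — point force P=17 kN at a=4 m (b=L-a=6):
  M_4 = Pb²(3a+b)x/L³ - Pab²/L²  [x≤a] = 17·6²·(3·4+6)·(5/2)/10³ - 17·4·6²/10² = 153/50 kN·m
Superposition: M = Σ M_i = 13349/5400 kN·m ≈ 2.472037 kN·m

M(5/2) = 13349/5400 kN·m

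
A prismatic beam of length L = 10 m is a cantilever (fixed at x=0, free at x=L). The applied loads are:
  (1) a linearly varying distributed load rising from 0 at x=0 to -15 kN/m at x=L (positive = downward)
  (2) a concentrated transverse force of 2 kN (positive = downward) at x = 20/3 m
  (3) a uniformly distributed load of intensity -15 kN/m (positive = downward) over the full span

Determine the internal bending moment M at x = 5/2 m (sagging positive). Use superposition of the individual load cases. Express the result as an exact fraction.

Load 1 — triangular load w₀=-15 kN/m (0→w₀ over full span):
  M_1 = w₀Lx/2 - w₀L²/3 - w₀x³/(6L) = (-15)·10·(5/2)/2 - (-15)·10²/3 - (-15)·(5/2)³/(6·10) = 10125/32 kN·m
Load 2 — point force P=2 kN at a=20/3 m (b=L-a=10/3):
  M_2 = -P(a-x)  [x≤a] = -2·((20/3)-(5/2)) = -25/3 kN·m
Load 3 — uniform load w=-15 kN/m over full span:
  M_3 = -w(L-x)²/2 = -(-15)·(10-(5/2))²/2 = 3375/8 kN·m
Superposition: M = Σ M_i = 70075/96 kN·m ≈ 729.947917 kN·m

M(5/2) = 70075/96 kN·m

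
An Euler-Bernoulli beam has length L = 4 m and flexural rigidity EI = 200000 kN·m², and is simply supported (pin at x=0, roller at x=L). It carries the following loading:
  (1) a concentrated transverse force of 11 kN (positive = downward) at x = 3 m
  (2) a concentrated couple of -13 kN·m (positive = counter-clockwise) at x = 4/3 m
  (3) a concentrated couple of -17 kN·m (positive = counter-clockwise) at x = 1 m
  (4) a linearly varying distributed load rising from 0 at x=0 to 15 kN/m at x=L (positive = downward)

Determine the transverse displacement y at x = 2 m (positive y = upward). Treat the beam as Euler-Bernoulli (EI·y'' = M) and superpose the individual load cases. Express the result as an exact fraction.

y(2) = -991/3600000 m

Load 1 — point force P=11 kN at a=3 m (b=L-a=1):
  y_1 = -Pbx(L²-b²-x²)/(6LEI)  [x≤a] = -11·1·2·(4²-1²-2²)/(6·4·200000) = -121/2400000 m
Load 2 — applied couple M₀=-13 kN·m at a=4/3 m (b=L-a=8/3):
  y_2 = (M₀x³/(6L)-M₀(x-a)²/2+C₁x)/EI  [x>a] with C₁=M₀(3b²-L²)/(6L)=-26/9 = ((-13)·2³/(6·4)-(-13)·(2-(4/3))²/2+(-26/9)·2)/200000 = -13/360000 m
Load 3 — applied couple M₀=-17 kN·m at a=1 m (b=L-a=3):
  y_3 = (M₀x³/(6L)-M₀(x-a)²/2+C₁x)/EI  [x>a] with C₁=M₀(3b²-L²)/(6L)=-187/24 = ((-17)·2³/(6·4)-(-17)·(2-1)²/2+(-187/24)·2)/200000 = -51/800000 m
Load 4 — triangular load w₀=15 kN/m (0→w₀ over full span):
  y_4 = -w₀x(7L⁴-10L²x²+3x⁴)/(360LEI) = -15·2·(7·4⁴-10·4²·2²+3·2⁴)/(360·4·200000) = -1/8000 m
Superposition: y = Σ y_i = -991/3600000 m ≈ -0.000275 m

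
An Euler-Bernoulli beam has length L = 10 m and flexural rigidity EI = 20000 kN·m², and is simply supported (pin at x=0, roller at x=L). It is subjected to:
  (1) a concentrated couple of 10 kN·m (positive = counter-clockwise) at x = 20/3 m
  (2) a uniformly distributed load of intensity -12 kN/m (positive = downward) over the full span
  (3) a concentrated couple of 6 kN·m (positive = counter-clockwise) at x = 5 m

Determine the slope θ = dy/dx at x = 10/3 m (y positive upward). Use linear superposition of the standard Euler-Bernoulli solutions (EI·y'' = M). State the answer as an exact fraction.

Load 1 — applied couple M₀=10 kN·m at a=20/3 m (b=L-a=10/3):
  θ_1 = (M₀x²/(2L)+C₁)/EI  [x≤a] with C₁=M₀(3b²-L²)/(6L)=-100/9 = (10·(10/3)²/(2·10)+(-100/9))/20000 = -1/3600 rad
Load 2 — uniform load w=-12 kN/m over full span:
  θ_2 = -w(L³-6Lx²+4x³)/(24EI) = -(-12)·(10³-6·10·(10/3)²+4·(10/3)³)/(24·20000) = 13/1080 rad
Load 3 — applied couple M₀=6 kN·m at a=5 m (b=L-a=5):
  θ_3 = (M₀x²/(2L)+C₁)/EI  [x≤a] with C₁=M₀(3b²-L²)/(6L)=-5/2 = (6·(10/3)²/(2·10)+(-5/2))/20000 = 1/24000 rad
Superposition: θ = Σ θ_i = 2549/216000 rad ≈ 0.011801 rad

θ(10/3) = 2549/216000 rad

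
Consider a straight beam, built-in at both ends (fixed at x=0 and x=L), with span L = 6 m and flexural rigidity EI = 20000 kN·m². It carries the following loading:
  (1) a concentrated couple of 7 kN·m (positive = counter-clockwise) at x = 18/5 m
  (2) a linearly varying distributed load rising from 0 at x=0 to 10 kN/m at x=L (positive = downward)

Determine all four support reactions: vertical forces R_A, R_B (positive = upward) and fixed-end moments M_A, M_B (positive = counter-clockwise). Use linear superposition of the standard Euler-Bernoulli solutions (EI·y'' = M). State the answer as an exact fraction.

R_A = 267/25 kN, M_A = 356/25 kN·m, R_B = 483/25 kN, M_B = -429/25 kN·m

Load 1 — applied couple M₀=7 kN·m at a=18/5 m (b=L-a=12/5):
  R_A = 6M₀ab/L³ = 6·7·(18/5)·(12/5)/6³ = 42/25 kN
  M_A = M₀b(2a-b)/L² = 7·(12/5)·(2·(18/5)-(12/5))/6² = 56/25 kN·m
  R_B = -6M₀ab/L³ = -6·7·(18/5)·(12/5)/6³ = -42/25 kN
  M_B = M₀a(2b-a)/L² = 7·(18/5)·(2·(12/5)-(18/5))/6² = 21/25 kN·m
Load 2 — triangular load w₀=10 kN/m (0→w₀ over full span):
  R_A = 3w₀L/20 = 3·10·6/20 = 9 kN
  M_A = w₀L²/30 = 10·6²/30 = 12 kN·m
  R_B = 7w₀L/20 = 7·10·6/20 = 21 kN
  M_B = -w₀L²/20 = -10·6²/20 = -18 kN·m
Superposition: R_A = 267/25 kN, M_A = 356/25 kN·m, R_B = 483/25 kN, M_B = -429/25 kN·m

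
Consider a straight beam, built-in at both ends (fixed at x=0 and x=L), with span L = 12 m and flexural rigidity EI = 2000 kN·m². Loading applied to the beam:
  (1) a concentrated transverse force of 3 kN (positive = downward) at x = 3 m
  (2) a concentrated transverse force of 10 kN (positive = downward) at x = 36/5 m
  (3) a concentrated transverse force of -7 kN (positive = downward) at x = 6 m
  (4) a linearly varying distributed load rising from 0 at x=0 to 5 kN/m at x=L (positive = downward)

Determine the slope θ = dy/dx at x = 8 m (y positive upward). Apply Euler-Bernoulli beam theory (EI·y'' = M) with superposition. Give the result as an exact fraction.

Load 1 — point force P=3 kN at a=3 m (b=L-a=9):
  θ_1 = Pa²(L-x)(2bL-(3b+a)(L-x))/(2L³EI)  [x>a] = 3·3²·(12-8)·(2·9·12-(3·9+3)·(12-8))/(2·12³·2000) = 3/2000 rad
Load 2 — point force P=10 kN at a=36/5 m (b=L-a=24/5):
  θ_2 = Pa²(L-x)(2bL-(3b+a)(L-x))/(2L³EI)  [x>a] = 10·(36/5)²·(12-8)·(2·(24/5)·12-(3·(24/5)+(36/5))·(12-8))/(2·12³·2000) = 27/3125 rad
Load 3 — point force P=-7 kN at a=6 m (b=L-a=6):
  θ_3 = Pa²(L-x)(2bL-(3b+a)(L-x))/(2L³EI)  [x>a] = (-7)·6²·(12-8)·(2·6·12-(3·6+6)·(12-8))/(2·12³·2000) = -7/1000 rad
Load 4 — triangular load w₀=5 kN/m (0→w₀ over full span):
  θ_4 = -w₀(2x(L-x)(L-2x)(x+2L)+x²(L-x)²)/(120LEI) = -5·(2·8·(12-8)·(12-2·8)·(8+2·12)+8²·(12-8)²)/(120·12·2000) = 14/1125 rad
Superposition: θ = Σ θ_i = 7013/450000 rad ≈ 0.015584 rad

θ(8) = 7013/450000 rad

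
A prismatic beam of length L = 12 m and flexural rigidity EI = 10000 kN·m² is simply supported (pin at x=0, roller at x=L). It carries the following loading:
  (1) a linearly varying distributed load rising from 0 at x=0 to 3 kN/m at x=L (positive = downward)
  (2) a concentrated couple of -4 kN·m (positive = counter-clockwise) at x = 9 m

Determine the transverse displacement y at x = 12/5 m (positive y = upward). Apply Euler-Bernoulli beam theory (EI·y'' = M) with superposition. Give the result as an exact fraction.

y(12/5) = -1667421/78125000 m

Load 1 — triangular load w₀=3 kN/m (0→w₀ over full span):
  y_1 = -w₀x(7L⁴-10L²x²+3x⁴)/(360LEI) = -3·(12/5)·(7·12⁴-10·12²·(12/5)²+3·(12/5)⁴)/(360·12·10000) = -222912/9765625 m
Load 2 — applied couple M₀=-4 kN·m at a=9 m (b=L-a=3):
  y_2 = (M₀x³/(6L)+C₁x)/EI  [x≤a] with C₁=M₀(3b²-L²)/(6L)=13/2 = ((-4)·(12/5)³/(6·12)+(13/2)·(12/5))/10000 = 927/625000 m
Superposition: y = Σ y_i = -1667421/78125000 m ≈ -0.021343 m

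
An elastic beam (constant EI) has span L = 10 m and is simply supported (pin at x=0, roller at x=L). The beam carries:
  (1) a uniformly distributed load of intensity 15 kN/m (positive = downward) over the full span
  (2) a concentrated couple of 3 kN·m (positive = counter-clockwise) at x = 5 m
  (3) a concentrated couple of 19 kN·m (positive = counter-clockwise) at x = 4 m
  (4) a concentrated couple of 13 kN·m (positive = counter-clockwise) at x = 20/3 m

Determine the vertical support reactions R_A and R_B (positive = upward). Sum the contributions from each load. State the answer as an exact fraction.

R_A = 157/2 kN, R_B = 143/2 kN

Load 1 — uniform load w=15 kN/m over full span:
  R_A = wL/2 = 15·10/2 = 75 kN
  R_B = wL/2 = 15·10/2 = 75 kN
Load 2 — applied couple M₀=3 kN·m at a=5 m (b=L-a=5):
  R_A = M₀/L = 3/10 kN
  R_B = -M₀/L = -3/10 kN
Load 3 — applied couple M₀=19 kN·m at a=4 m (b=L-a=6):
  R_A = M₀/L = 19/10 kN
  R_B = -M₀/L = -19/10 kN
Load 4 — applied couple M₀=13 kN·m at a=20/3 m (b=L-a=10/3):
  R_A = M₀/L = 13/10 kN
  R_B = -M₀/L = -13/10 kN
Superposition: R_A = 157/2 kN, R_B = 143/2 kN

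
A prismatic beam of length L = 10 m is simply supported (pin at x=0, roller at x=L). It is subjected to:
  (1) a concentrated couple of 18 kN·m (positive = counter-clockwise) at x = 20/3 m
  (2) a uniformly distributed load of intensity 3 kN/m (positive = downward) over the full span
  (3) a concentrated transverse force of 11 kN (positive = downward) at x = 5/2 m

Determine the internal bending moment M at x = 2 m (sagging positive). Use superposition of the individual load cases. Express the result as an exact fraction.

M(2) = 441/10 kN·m

Load 1 — applied couple M₀=18 kN·m at a=20/3 m (b=L-a=10/3):
  M_1 = M₀x/L  [x≤a] = 18·2/10 = 18/5 kN·m
Load 2 — uniform load w=3 kN/m over full span:
  M_2 = wx(L-x)/2 = 3·2·(10-2)/2 = 24 kN·m
Load 3 — point force P=11 kN at a=5/2 m (b=L-a=15/2):
  M_3 = Pbx/L  [x≤a] = 11·(15/2)·2/10 = 33/2 kN·m
Superposition: M = Σ M_i = 441/10 kN·m ≈ 44.100000 kN·m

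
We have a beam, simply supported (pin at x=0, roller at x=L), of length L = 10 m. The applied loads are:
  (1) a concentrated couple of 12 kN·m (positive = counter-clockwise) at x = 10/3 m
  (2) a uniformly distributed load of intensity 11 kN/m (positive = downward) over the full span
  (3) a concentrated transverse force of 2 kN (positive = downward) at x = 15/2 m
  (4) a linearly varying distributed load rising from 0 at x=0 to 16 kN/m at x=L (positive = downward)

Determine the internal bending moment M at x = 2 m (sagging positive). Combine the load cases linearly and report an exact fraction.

Load 1 — applied couple M₀=12 kN·m at a=10/3 m (b=L-a=20/3):
  M_1 = M₀x/L  [x≤a] = 12·2/10 = 12/5 kN·m
Load 2 — uniform load w=11 kN/m over full span:
  M_2 = wx(L-x)/2 = 11·2·(10-2)/2 = 88 kN·m
Load 3 — point force P=2 kN at a=15/2 m (b=L-a=5/2):
  M_3 = Pbx/L  [x≤a] = 2·(5/2)·2/10 = 1 kN·m
Load 4 — triangular load w₀=16 kN/m (0→w₀ over full span):
  M_4 = w₀Lx/6 - w₀x³/(6L) = 16·10·2/6 - 16·2³/(6·10) = 256/5 kN·m
Superposition: M = Σ M_i = 713/5 kN·m ≈ 142.600000 kN·m

M(2) = 713/5 kN·m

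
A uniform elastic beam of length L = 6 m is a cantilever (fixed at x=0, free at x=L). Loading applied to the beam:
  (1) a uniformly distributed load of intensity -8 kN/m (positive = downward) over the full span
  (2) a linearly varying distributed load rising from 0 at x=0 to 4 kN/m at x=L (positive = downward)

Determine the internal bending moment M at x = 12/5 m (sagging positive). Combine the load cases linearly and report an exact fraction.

Load 1 — uniform load w=-8 kN/m over full span:
  M_1 = -w(L-x)²/2 = -(-8)·(6-(12/5))²/2 = 1296/25 kN·m
Load 2 — triangular load w₀=4 kN/m (0→w₀ over full span):
  M_2 = w₀Lx/2 - w₀L²/3 - w₀x³/(6L) = 4·6·(12/5)/2 - 4·6²/3 - 4·(12/5)³/(6·6) = -2592/125 kN·m
Superposition: M = Σ M_i = 3888/125 kN·m ≈ 31.104000 kN·m

M(12/5) = 3888/125 kN·m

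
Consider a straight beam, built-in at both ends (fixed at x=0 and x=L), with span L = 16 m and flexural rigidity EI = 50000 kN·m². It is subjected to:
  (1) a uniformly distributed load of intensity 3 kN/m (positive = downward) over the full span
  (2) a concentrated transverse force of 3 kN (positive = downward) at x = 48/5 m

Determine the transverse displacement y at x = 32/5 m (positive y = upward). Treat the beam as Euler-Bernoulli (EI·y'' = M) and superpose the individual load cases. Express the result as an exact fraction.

Load 1 — uniform load w=3 kN/m over full span:
  y_1 = -wx²(L-x)²/(24EI) = -3·(32/5)²·(16-(32/5))²/(24·50000) = -18432/1953125 m
Load 2 — point force P=3 kN at a=48/5 m (b=L-a=32/5):
  y_2 = -Pb²x²(3aL-(3a+b)x)/(6L³EI)  [x≤a] = -3·(32/5)²·(32/5)²·(3·(48/5)·16-(3·(48/5)+(32/5))·(32/5))/(6·16³·50000) = -47104/48828125 m
Superposition: y = Σ y_i = -507904/48828125 m ≈ -0.010402 m

y(32/5) = -507904/48828125 m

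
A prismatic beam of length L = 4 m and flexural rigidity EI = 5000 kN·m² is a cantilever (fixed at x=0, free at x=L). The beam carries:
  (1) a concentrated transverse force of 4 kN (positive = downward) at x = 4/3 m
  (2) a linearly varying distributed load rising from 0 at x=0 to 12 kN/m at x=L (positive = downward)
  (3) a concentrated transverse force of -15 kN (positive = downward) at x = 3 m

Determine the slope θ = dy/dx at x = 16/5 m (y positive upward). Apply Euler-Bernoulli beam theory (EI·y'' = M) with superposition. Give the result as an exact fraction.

Load 1 — point force P=4 kN at a=4/3 m (b=L-a=8/3):
  θ_1 = -Pa²/(2EI)  [x>a] = -4·(4/3)²/(2·5000) = -4/5625 rad
Load 2 — triangular load w₀=12 kN/m (0→w₀ over full span):
  θ_2 = (w₀Lx²/4-w₀L²x/3-w₀x⁴/(24L))/EI = (12·4·(16/5)²/4-12·4²·(16/5)/3-12·(16/5)⁴/(24·4))/5000 = -7424/390625 rad
Load 3 — point force P=-15 kN at a=3 m (b=L-a=1):
  θ_3 = -Pa²/(2EI)  [x>a] = -(-15)·3²/(2·5000) = 27/2000 rad
Superposition: θ = Σ θ_i = -349681/56250000 rad ≈ -0.006217 rad

θ(16/5) = -349681/56250000 rad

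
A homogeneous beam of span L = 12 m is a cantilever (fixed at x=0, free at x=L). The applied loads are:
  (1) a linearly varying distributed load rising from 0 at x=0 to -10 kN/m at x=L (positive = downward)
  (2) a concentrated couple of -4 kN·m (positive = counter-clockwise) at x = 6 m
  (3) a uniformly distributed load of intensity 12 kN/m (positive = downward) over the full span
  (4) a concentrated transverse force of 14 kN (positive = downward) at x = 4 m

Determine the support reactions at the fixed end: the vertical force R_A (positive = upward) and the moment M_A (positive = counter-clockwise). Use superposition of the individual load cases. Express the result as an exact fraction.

R_A = 98 kN, M_A = 444 kN·m

Load 1 — triangular load w₀=-10 kN/m (0→w₀ over full span):
  R_A = w₀L/2 = (-10)·12/2 = -60 kN
  M_A = w₀L²/3 = (-10)·12²/3 = -480 kN·m
Load 2 — applied couple M₀=-4 kN·m at a=6 m (b=L-a=6):
  R_A = 0 kN
  M_A = -M₀ = -(-4) = 4 kN·m
Load 3 — uniform load w=12 kN/m over full span:
  R_A = wL = 12·12 = 144 kN
  M_A = wL²/2 = 12·12²/2 = 864 kN·m
Load 4 — point force P=14 kN at a=4 m (b=L-a=8):
  R_A = P = 14 kN
  M_A = Pa = 14·4 = 56 kN·m
Superposition: R_A = 98 kN, M_A = 444 kN·m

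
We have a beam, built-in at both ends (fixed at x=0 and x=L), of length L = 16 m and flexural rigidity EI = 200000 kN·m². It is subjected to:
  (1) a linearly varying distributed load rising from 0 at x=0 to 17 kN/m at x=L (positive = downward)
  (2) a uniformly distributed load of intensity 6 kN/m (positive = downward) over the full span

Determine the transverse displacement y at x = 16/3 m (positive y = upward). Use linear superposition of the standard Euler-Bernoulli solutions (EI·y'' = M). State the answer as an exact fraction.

y(16/3) = -107008/11390625 m

Load 1 — triangular load w₀=17 kN/m (0→w₀ over full span):
  y_1 = -w₀x²(L-x)²(x+2L)/(120LEI) = -17·(16/3)²·(16-(16/3))²·((16/3)+2·16)/(120·16·200000) = -60928/11390625 m
Load 2 — uniform load w=6 kN/m over full span:
  y_2 = -wx²(L-x)²/(24EI) = -6·(16/3)²·(16-(16/3))²/(24·200000) = -1024/253125 m
Superposition: y = Σ y_i = -107008/11390625 m ≈ -0.009394 m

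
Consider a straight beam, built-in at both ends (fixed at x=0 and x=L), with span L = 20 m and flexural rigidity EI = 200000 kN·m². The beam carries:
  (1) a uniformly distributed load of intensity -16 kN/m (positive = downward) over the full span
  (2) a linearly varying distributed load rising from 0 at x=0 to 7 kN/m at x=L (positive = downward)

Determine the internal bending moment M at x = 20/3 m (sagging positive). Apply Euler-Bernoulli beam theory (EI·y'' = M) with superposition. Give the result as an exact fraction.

Load 1 — uniform load w=-16 kN/m over full span:
  M_1 = wLx/2 - wL²/12 - wx²/2 = (-16)·20·(20/3)/2 - (-16)·20²/12 - (-16)·(20/3)²/2 = -1600/9 kN·m
Load 2 — triangular load w₀=7 kN/m (0→w₀ over full span):
  M_2 = 3w₀Lx/20 - w₀L²/30 - w₀x³/(6L) = 3·7·20·(20/3)/20 - 7·20²/30 - 7·(20/3)³/(6·20) = 2380/81 kN·m
Superposition: M = Σ M_i = -12020/81 kN·m ≈ -148.395062 kN·m

M(20/3) = -12020/81 kN·m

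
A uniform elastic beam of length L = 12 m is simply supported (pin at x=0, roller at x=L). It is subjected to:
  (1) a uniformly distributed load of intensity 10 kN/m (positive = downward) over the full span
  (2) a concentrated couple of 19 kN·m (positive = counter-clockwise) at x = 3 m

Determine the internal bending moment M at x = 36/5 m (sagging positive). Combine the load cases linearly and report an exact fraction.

Load 1 — uniform load w=10 kN/m over full span:
  M_1 = wx(L-x)/2 = 10·(36/5)·(12-(36/5))/2 = 864/5 kN·m
Load 2 — applied couple M₀=19 kN·m at a=3 m (b=L-a=9):
  M_2 = M₀x/L - M₀  [x>a] = 19·(36/5)/12 - 19 = -38/5 kN·m
Superposition: M = Σ M_i = 826/5 kN·m ≈ 165.200000 kN·m

M(36/5) = 826/5 kN·m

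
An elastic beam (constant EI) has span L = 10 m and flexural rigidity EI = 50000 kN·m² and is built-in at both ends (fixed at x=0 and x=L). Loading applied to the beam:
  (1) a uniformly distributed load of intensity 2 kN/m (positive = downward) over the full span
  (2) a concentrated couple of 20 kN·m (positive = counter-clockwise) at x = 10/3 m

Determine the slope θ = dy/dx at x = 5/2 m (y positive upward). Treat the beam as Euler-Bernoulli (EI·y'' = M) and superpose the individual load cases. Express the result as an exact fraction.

Load 1 — uniform load w=2 kN/m over full span:
  θ_1 = -wx(L-x)(L-2x)/(12EI) = -2·(5/2)·(10-(5/2))·(10-2·(5/2))/(12·50000) = -1/3200 rad
Load 2 — applied couple M₀=20 kN·m at a=10/3 m (b=L-a=20/3):
  θ_2 = (R_Ax²/2 - M_Ax)/EI  [x≤a] with R_A=8/3, M_A=0 = ((8/3)·(5/2)²/2 - 0·(5/2))/50000 = 1/6000 rad
Superposition: θ = Σ θ_i = -7/48000 rad ≈ -0.000146 rad

θ(5/2) = -7/48000 rad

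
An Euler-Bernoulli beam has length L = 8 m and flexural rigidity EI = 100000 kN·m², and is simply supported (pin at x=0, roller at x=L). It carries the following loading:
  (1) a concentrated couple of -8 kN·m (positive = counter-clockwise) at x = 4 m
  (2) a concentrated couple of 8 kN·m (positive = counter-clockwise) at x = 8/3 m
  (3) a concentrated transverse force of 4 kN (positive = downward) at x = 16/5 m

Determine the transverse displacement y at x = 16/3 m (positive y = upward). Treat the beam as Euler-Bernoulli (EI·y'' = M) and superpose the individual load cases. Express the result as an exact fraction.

Load 1 — applied couple M₀=-8 kN·m at a=4 m (b=L-a=4):
  y_1 = (M₀x³/(6L)-M₀(x-a)²/2+C₁x)/EI  [x>a] with C₁=M₀(3b²-L²)/(6L)=8/3 = ((-8)·(16/3)³/(6·8)-(-8)·((16/3)-4)²/2+(8/3)·(16/3))/100000 = -2/50625 m
Load 2 — applied couple M₀=8 kN·m at a=8/3 m (b=L-a=16/3):
  y_2 = (M₀x³/(6L)-M₀(x-a)²/2+C₁x)/EI  [x>a] with C₁=M₀(3b²-L²)/(6L)=32/9 = (8·(16/3)³/(6·8)-8·((16/3)-(8/3))²/2+(32/9)·(16/3))/100000 = 8/50625 m
Load 3 — point force P=4 kN at a=16/5 m (b=L-a=24/5):
  y_3 = -Pa(L-x)(2Lx-a²-x²)/(6LEI)  [x>a] = -4·(16/5)·(8-(16/3))·(2·8·(16/3)-(16/5)²-(16/3)²)/(6·8·100000) = -10496/31640625 m
Superposition: y = Σ y_i = -6746/31640625 m ≈ -0.000213 m

y(16/3) = -6746/31640625 m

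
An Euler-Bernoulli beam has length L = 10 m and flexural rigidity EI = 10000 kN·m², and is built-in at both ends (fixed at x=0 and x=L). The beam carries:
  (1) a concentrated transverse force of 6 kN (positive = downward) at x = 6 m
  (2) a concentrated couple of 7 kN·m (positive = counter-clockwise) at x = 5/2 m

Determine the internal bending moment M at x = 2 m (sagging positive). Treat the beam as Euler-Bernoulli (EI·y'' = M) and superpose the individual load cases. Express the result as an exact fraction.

Load 1 — point force P=6 kN at a=6 m (b=L-a=4):
  M_1 = Pb²(3a+b)x/L³ - Pab²/L²  [x≤a] = 6·4²·(3·6+4)·2/10³ - 6·6·4²/10² = -192/125 kN·m
Load 2 — applied couple M₀=7 kN·m at a=5/2 m (b=L-a=15/2):
  M_2 = R_Ax - M_A  [x≤a] with R_A=63/80, M_A=-21/16 = (63/80)·2 - (-21/16) = 231/80 kN·m
Superposition: M = Σ M_i = 2703/2000 kN·m ≈ 1.351500 kN·m

M(2) = 2703/2000 kN·m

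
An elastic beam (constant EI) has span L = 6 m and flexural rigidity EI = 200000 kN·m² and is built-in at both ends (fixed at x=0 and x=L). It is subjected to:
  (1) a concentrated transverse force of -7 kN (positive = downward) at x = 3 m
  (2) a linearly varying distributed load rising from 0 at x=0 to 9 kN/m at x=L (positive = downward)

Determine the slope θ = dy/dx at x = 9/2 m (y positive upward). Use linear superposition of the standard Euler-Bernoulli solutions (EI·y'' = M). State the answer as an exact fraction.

θ(9/2) = 4923/256000000 rad

Load 1 — point force P=-7 kN at a=3 m (b=L-a=3):
  θ_1 = Pa²(L-x)(2bL-(3b+a)(L-x))/(2L³EI)  [x>a] = (-7)·3²·(6-(9/2))·(2·3·6-(3·3+3)·(6-(9/2)))/(2·6³·200000) = -63/3200000 rad
Load 2 — triangular load w₀=9 kN/m (0→w₀ over full span):
  θ_2 = -w₀(2x(L-x)(L-2x)(x+2L)+x²(L-x)²)/(120LEI) = -9·(2·(9/2)·(6-(9/2))·(6-2·(9/2))·((9/2)+2·6)+(9/2)²·(6-(9/2))²)/(120·6·200000) = 9963/256000000 rad
Superposition: θ = Σ θ_i = 4923/256000000 rad ≈ 0.000019 rad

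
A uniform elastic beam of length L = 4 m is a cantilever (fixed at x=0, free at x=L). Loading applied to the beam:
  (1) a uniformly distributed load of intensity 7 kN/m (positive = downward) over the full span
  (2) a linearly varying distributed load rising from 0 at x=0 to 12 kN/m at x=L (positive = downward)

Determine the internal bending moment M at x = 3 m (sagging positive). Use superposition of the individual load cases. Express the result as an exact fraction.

M(3) = -9 kN·m

Load 1 — uniform load w=7 kN/m over full span:
  M_1 = -w(L-x)²/2 = -7·(4-3)²/2 = -7/2 kN·m
Load 2 — triangular load w₀=12 kN/m (0→w₀ over full span):
  M_2 = w₀Lx/2 - w₀L²/3 - w₀x³/(6L) = 12·4·3/2 - 12·4²/3 - 12·3³/(6·4) = -11/2 kN·m
Superposition: M = Σ M_i = -9 kN·m ≈ -9.000000 kN·m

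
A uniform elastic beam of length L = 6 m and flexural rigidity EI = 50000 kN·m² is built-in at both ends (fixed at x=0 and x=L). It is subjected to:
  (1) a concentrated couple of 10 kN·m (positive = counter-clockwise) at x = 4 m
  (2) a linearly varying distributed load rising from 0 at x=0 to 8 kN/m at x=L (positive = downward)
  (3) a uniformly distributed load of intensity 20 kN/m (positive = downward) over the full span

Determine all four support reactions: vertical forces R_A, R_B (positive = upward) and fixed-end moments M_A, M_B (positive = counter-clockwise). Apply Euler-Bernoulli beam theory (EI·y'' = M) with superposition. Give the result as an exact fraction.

Load 1 — applied couple M₀=10 kN·m at a=4 m (b=L-a=2):
  R_A = 6M₀ab/L³ = 6·10·4·2/6³ = 20/9 kN
  M_A = M₀b(2a-b)/L² = 10·2·(2·4-2)/6² = 10/3 kN·m
  R_B = -6M₀ab/L³ = -6·10·4·2/6³ = -20/9 kN
  M_B = M₀a(2b-a)/L² = 10·4·(2·2-4)/6² = 0 kN·m
Load 2 — triangular load w₀=8 kN/m (0→w₀ over full span):
  R_A = 3w₀L/20 = 3·8·6/20 = 36/5 kN
  M_A = w₀L²/30 = 8·6²/30 = 48/5 kN·m
  R_B = 7w₀L/20 = 7·8·6/20 = 84/5 kN
  M_B = -w₀L²/20 = -8·6²/20 = -72/5 kN·m
Load 3 — uniform load w=20 kN/m over full span:
  R_A = wL/2 = 20·6/2 = 60 kN
  M_A = wL²/12 = 20·6²/12 = 60 kN·m
  R_B = wL/2 = 20·6/2 = 60 kN
  M_B = -wL²/12 = -20·6²/12 = -60 kN·m
Superposition: R_A = 3124/45 kN, M_A = 1094/15 kN·m, R_B = 3356/45 kN, M_B = -372/5 kN·m

R_A = 3124/45 kN, M_A = 1094/15 kN·m, R_B = 3356/45 kN, M_B = -372/5 kN·m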